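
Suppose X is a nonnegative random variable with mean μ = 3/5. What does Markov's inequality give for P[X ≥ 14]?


μ = E[X] = 3/5, a = 14.
Markov: P[X ≥ 14] ≤ μ/a = (3/5)/14 = 3/70.
Numerically: ≈ 0.043.
(Since a = 14 > μ = 0.600, the bound 3/70 is < 1 and informative.)

P[X ≥ 14] ≤ 3/70 ≈ 0.043.


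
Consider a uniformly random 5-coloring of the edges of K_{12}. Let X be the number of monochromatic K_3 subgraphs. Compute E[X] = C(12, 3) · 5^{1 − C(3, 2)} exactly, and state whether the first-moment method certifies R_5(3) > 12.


E[X] = C(12, 3) · 5^{1 − 3} = 220 · 5^{−2} = 220/25.
As a reduced fraction: E[X] = 44/5 ≈ 8.8000.
Is E[X] < 1? NO.
Since E[X] ≥ 1, the first-moment bound is inconclusive at n = 12; it does NOT by itself certify R_5(3) > 12.

E[X] = 44/5 ≈ 8.8000; E[X] ≥ 1; first-moment method inconclusive here.


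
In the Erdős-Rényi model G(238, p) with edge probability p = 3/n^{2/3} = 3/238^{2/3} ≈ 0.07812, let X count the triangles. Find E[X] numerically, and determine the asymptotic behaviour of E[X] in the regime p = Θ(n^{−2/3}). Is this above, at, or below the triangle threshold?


Number of potential triangles: C(238, 3) = 2218636.
Each occurs with probability p³ ≈ (0.07812)³ ≈ 4.766613e-04.
By linearity: E[X] = C(238, 3)·p³ ≈ 2218636 · 4.766613e-04 ≈ 1057.5378.
Since α = 2/3 < 1, p = c/n^{2/3} ≫ 1/n is above the triangle threshold p ~ 1/n. Asymptotically E[X] ~ (c³/6)·n^{3(1−α)} = (3³/6)·n^{1} → ∞; triangles are abundant w.h.p.

E[X] ≈ 1057.5378; in regime p = Θ(1/n^{2/3}) E[X] diverges (above the triangle threshold p ~ 1/n).


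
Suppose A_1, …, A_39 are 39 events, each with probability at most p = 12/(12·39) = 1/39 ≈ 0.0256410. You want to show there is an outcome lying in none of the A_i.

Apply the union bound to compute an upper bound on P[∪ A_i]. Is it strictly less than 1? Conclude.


Union bound: P[∪_{i=1}^{39} A_i] ≤ Σ_i P[A_i] ≤ 39·p = 39·(1/39) = 1.
Numerically: 1 ≈ 1.0000000.
Is 1 < 1? NO.
Since the bound 1 is ≥ 1, the union bound is uninformative here; it does NOT by itself certify existence.

39·p = 1 ≈ 1.0000000; existence NOT certified by the union bound.


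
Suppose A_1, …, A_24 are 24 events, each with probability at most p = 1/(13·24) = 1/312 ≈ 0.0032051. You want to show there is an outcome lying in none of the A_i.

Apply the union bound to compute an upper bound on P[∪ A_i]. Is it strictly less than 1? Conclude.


Union bound: P[∪_{i=1}^{24} A_i] ≤ Σ_i P[A_i] ≤ 24·p = 24·(1/312) = 1/13.
Numerically: 1/13 ≈ 0.0769231.
Is 1/13 < 1? YES.
Since P[∪ A_i] ≤ 1/13 < 1, the complement has P[∩ A_i^c] ≥ 1 − 1/13 = 12/13 > 0, so some outcome avoids every A_i.

24·p = 1/13 ≈ 0.0769231; existence CERTIFIED by the union bound.


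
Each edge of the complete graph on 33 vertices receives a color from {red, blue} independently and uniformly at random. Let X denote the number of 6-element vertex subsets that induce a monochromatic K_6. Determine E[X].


Let X = Σ_S X_S over the C(33, 6) = 1107568 subsets S of size 6, where X_S = 1 if the K_6 on S is monochromatic.
For a fixed S, the K_6 on S has C(6, 2) = 15 edges. P[all 15 edges red] = (1/2)^15, and likewise for blue, so P[monochromatic] = 2·(1/2)^15 = 2^{1 − 15} = 1/16384.
By linearity of expectation: E[X] = C(33, 6) · 2^{1 − 15} = 1107568 · 1/16384 = 69223/1024.
Numerically: E[X] ≈ 67.60059.

E[X] = C(33,6)·2^(1−C(6,2)) = 69223/1024 ≈ 67.60059.


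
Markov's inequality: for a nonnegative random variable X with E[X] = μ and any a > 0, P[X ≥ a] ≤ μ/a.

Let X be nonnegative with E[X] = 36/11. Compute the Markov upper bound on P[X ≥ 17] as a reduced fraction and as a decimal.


μ = E[X] = 36/11, a = 17.
Markov: P[X ≥ 17] ≤ μ/a = (36/11)/17 = 36/187.
Numerically: ≈ 0.192513.
(Since a = 17 > μ = 3.272727, the bound 36/187 is < 1 and informative.)

P[X ≥ 17] ≤ 36/187 ≈ 0.192513.


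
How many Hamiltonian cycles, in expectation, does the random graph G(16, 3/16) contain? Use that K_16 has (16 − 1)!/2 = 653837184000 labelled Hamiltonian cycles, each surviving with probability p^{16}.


K_16 has (16 − 1)!/2 = 653837184000 labelled Hamiltonian cycles.
For each such Hamiltonian cycle H, let X_H = 1 if all 16 edges of H are present in G. Then P[X_H = 1] = p^{16} = (3/16)^{16} = 43046721/18446744073709551616.
Summing the indicators: E[X] = Σ_H E[X_H] = 653837184000 · p^{16} = 653837184000 · 43046721/18446744073709551616 = 27485885585032875/18014398509481984.
Numerically: E[X] ≈ 1.526.

E[X] = 653837184000 · (3/16)^{16} = 27485885585032875/18014398509481984 ≈ 1.526.


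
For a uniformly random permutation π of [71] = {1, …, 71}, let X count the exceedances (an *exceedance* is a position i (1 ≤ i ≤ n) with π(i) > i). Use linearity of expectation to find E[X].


Write X = Σ_{i=1}^{71} X_i, where X_i = 1_{π(i) > i}.
For each fixed i, π(i) is uniform over {1, …, 71} (marginal of a uniform permutation), so P[π(i) > i] = (n − i)/n. Summing: Σ_{i=1}^{71} (n − i)/n = (0 + 1 + … + 70)/71 = 71(71 − 1)/(2·71) = (71 − 1)/2.
Hence E[X] = Σ_{i=1}^{71} (71 − i)/71 = 35 ≈ 35.000000.

E[X] = 35 = 35.000000.


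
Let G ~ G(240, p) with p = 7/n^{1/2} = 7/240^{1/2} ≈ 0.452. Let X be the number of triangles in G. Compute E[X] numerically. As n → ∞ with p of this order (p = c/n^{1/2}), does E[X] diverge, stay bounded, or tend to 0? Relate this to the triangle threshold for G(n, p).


Number of potential triangles: C(240, 3) = 2275280.
Each occurs with probability p³ ≈ (0.452)³ ≈ 9.22523e-02.
By linearity: E[X] = C(240, 3)·p³ ≈ 2275280 · 9.22523e-02 ≈ 209899.840.
Since α = 1/2 < 1, p = c/n^{1/2} ≫ 1/n is above the triangle threshold p ~ 1/n. Asymptotically E[X] ~ (c³/6)·n^{3(1−α)} = (7³/6)·n^{1.5} → ∞; triangles are abundant w.h.p.

E[X] ≈ 209899.840; in regime p = Θ(1/n^{1/2}) E[X] diverges (above the triangle threshold p ~ 1/n).


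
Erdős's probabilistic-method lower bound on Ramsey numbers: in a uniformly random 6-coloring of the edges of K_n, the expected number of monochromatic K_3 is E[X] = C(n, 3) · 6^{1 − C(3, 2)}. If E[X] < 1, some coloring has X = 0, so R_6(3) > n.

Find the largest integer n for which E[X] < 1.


We need C(n, 3) · 6^{1 − 3} < 1, i.e. C(n, 3) < 6^{3 − 1} = 36.
Check values of n near the boundary:
  n = 3: C(3, 3) = 1; 1 < 36? YES
  n = 4: C(4, 3) = 4; 4 < 36? YES
  n = 5: C(5, 3) = 10; 10 < 36? YES
  n = 6: C(6, 3) = 20; 20 < 36? YES
  n = 7: C(7, 3) = 35; 35 < 36? YES
  n = 8: C(8, 3) = 56; 56 < 36? NO
  n = 9: C(9, 3) = 84; 84 < 36? NO
The largest n with C(n, 3) < 36 is n = 7 (where E[X] = 35/36 ≈ 0.9722222). Hence R_6(3) > 7, i.e. R_6(3) ≥ 8.

Largest n = 7; hence R_6(3) > 7.


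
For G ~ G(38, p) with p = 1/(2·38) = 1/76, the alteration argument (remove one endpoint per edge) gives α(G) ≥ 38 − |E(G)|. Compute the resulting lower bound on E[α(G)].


E[|E(G)|] = C(38, 2)·p = 703 · (1/76) = 37/4.
E[α(G)] ≥ n − E[|E(G)|] = 38 − 37/4 = 115/4.
Numerically: ≈ 28.750000.
(This is only a lower bound; the true E[α(G)] may be larger.)

E[α(G)] ≥ 115/4 ≈ 28.750000.


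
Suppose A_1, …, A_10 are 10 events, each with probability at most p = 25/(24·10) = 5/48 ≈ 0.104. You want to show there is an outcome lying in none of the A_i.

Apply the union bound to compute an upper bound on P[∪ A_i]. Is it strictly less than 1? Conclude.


Union bound: P[∪_{i=1}^{10} A_i] ≤ Σ_i P[A_i] ≤ 10·p = 10·(5/48) = 25/24.
Numerically: 25/24 ≈ 1.042.
Is 25/24 < 1? NO.
Since the bound 25/24 is ≥ 1, the union bound is uninformative here; it does NOT by itself certify existence.

10·p = 25/24 ≈ 1.042; existence NOT certified by the union bound.


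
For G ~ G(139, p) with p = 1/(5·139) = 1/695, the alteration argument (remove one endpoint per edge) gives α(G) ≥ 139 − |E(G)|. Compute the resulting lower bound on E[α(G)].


E[|E(G)|] = C(139, 2)·p = 9591 · (1/695) = 69/5.
E[α(G)] ≥ n − E[|E(G)|] = 139 − 69/5 = 626/5.
Numerically: ≈ 125.200.
(This is only a lower bound; the true E[α(G)] may be larger.)

E[α(G)] ≥ 626/5 ≈ 125.200.


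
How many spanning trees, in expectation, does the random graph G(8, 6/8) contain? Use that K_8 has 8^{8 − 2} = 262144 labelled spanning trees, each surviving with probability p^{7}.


K_8 has 8^{8 − 2} = 262144 labelled spanning trees.
For each such spanning tree H, let X_H = 1 if all 7 edges of H are present in G. Then P[X_H = 1] = p^{7} = (3/4)^{7} = 2187/16384.
By linearity: E[X] = Σ_H E[X_H] = 262144 · p^{7} = 262144 · 2187/16384 = 34992.
Numerically: E[X] ≈ 34992.

E[X] = 262144 · (3/4)^{7} = 34992 ≈ 34992.


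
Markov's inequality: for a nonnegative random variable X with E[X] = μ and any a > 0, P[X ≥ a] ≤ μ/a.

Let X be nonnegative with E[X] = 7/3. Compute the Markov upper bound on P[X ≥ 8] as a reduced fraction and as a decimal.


μ = E[X] = 7/3, a = 8.
Markov: P[X ≥ 8] ≤ μ/a = (7/3)/8 = 7/24.
Numerically: ≈ 0.292.
(Since a = 8 > μ = 2.333, the bound 7/24 is < 1 and informative.)

P[X ≥ 8] ≤ 7/24 ≈ 0.292.


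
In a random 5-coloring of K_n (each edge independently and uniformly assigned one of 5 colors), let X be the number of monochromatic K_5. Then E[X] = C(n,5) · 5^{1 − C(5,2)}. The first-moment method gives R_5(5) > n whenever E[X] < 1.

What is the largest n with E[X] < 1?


We need C(n, 5) · 5^{1 − 10} < 1, i.e. C(n, 5) < 5^{10 − 1} = 1953125.
Check values of n near the boundary:
  n = 43: C(43, 5) = 962598; 962598 < 1953125? YES
  n = 44: C(44, 5) = 1086008; 1086008 < 1953125? YES
  n = 45: C(45, 5) = 1221759; 1221759 < 1953125? YES
  n = 46: C(46, 5) = 1370754; 1370754 < 1953125? YES
  n = 47: C(47, 5) = 1533939; 1533939 < 1953125? YES
  n = 48: C(48, 5) = 1712304; 1712304 < 1953125? YES
  n = 49: C(49, 5) = 1906884; 1906884 < 1953125? YES
  n = 50: C(50, 5) = 2118760; 2118760 < 1953125? NO
  n = 51: C(51, 5) = 2349060; 2349060 < 1953125? NO
The largest n with C(n, 5) < 1953125 is n = 49 (where E[X] = 1906884/1953125 ≈ 0.9763). Hence R_5(5) > 49, i.e. R_5(5) ≥ 50.

Largest n = 49; hence R_5(5) > 49.


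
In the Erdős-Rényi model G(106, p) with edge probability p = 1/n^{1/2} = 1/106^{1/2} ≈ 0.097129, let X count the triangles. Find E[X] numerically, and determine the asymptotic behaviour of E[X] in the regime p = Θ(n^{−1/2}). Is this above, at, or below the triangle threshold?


Number of potential triangles: C(106, 3) = 192920.
Each occurs with probability p³ ≈ (0.097129)³ ≈ 9.1630742e-04.
By linearity: E[X] = C(106, 3)·p³ ≈ 192920 · 9.1630742e-04 ≈ 176.77403.
Since α = 1/2 < 1, p = c/n^{1/2} ≫ 1/n is above the triangle threshold p ~ 1/n. Asymptotically E[X] ~ (c³/6)·n^{3(1−α)} = (1³/6)·n^{1.5} → ∞; triangles are abundant w.h.p.

E[X] ≈ 176.77403; in regime p = Θ(1/n^{1/2}) E[X] diverges (above the triangle threshold p ~ 1/n).


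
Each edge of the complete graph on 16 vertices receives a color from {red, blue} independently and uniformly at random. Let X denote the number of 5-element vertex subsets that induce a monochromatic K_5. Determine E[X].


Let X = Σ_S X_S over the C(16, 5) = 4368 subsets S of size 5, where X_S = 1 if the K_5 on S is monochromatic.
For a fixed S, the K_5 on S has C(5, 2) = 10 edges. P[all 10 edges red] = (1/2)^10, and likewise for blue, so P[monochromatic] = 2·(1/2)^10 = 2^{1 − 10} = 1/512.
By linearity of expectation: E[X] = C(16, 5) · 2^{1 − 10} = 4368 · 1/512 = 273/32.
Numerically: E[X] ≈ 8.5312.

E[X] = C(16,5)·2^(1−C(5,2)) = 273/32 ≈ 8.5312.


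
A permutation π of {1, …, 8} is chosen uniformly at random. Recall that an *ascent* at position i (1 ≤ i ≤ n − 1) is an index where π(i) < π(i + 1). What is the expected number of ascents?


Write X = Σ X_I over i = 1, …, 7, with X_I the indicator of one ascent.
There are 7 indicators.
For each fixed i, the pair (π(i), π(i+1)) is a uniformly random ordered pair of distinct values from {1, …, 8}; by symmetry P[π(i) < π(i+1)] = 1/2.
By linearity: E[X] = 7 · (1/2) = (8 − 1) · (1/2) = 7/2 ≈ 3.50000.

E[X] = 7/2 = 3.50000.


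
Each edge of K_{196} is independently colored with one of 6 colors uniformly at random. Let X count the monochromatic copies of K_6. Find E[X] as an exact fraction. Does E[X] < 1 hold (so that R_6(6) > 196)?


E[X] = C(196, 6) · 6^{1 − 15} = 72887293024 · 6^{−14} = 72887293024/78364164096.
As a reduced fraction: E[X] = 2277727907/2448880128 ≈ 0.9301100.
Is E[X] < 1? YES.
Since E[X] < 1, there exists a 6-coloring of K_{196} with no monochromatic K_6; hence R_6(6) > 196.

E[X] = 2277727907/2448880128 ≈ 0.9301100; E[X] < 1, so R_6(6) > 196.


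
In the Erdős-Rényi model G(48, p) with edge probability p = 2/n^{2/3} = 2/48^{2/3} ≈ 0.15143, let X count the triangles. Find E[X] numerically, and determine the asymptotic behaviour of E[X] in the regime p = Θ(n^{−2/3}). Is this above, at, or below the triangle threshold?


Number of potential triangles: C(48, 3) = 17296.
Each occurs with probability p³ ≈ (0.15143)³ ≈ 3.4722222e-03.
By linearity: E[X] = C(48, 3)·p³ ≈ 17296 · 3.4722222e-03 ≈ 60.05556.
Since α = 2/3 < 1, p = c/n^{2/3} ≫ 1/n is above the triangle threshold p ~ 1/n. Asymptotically E[X] ~ (c³/6)·n^{3(1−α)} = (2³/6)·n^{1} → ∞; triangles are abundant w.h.p.

E[X] ≈ 60.05556; in regime p = Θ(1/n^{2/3}) E[X] diverges (above the triangle threshold p ~ 1/n).


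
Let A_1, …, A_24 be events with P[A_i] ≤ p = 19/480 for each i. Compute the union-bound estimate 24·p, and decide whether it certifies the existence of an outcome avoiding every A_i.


Union bound: P[∪_{i=1}^{24} A_i] ≤ Σ_i P[A_i] ≤ 24·p = 24·(19/480) = 19/20.
Numerically: 19/20 ≈ 0.9500.
Is 19/20 < 1? YES.
Since P[∪ A_i] ≤ 19/20 < 1, the complement has P[∩ A_i^c] ≥ 1 − 19/20 = 1/20 > 0, so some outcome avoids every A_i.

24·p = 19/20 ≈ 0.9500; existence CERTIFIED by the union bound.


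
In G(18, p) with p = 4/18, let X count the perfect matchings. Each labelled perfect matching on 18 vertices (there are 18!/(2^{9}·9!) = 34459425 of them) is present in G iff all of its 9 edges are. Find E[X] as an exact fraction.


K_18 has 18!/(2^{9}·9!) = 34459425 labelled perfect matchings.
For each such perfect matching H, let X_H = 1 if all 9 edges of H are present in G. Then P[X_H = 1] = p^{9} = (2/9)^{9} = 512/387420489.
By linearity of expectation: E[X] = Σ_H E[X_H] = 34459425 · p^{9} = 34459425 · 512/387420489 = 217817600/4782969.
Numerically: E[X] ≈ 45.54.

E[X] = 34459425 · (2/9)^{9} = 217817600/4782969 ≈ 45.54.


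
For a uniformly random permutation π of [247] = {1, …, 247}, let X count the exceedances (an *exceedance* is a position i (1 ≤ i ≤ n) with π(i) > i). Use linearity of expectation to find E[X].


Write X = Σ_{i=1}^{247} X_i, where X_i = 1_{π(i) > i}.
For each fixed i, π(i) is uniform over {1, …, 247} (marginal of a uniform permutation), so P[π(i) > i] = (n − i)/n. Summing: Σ_{i=1}^{247} (n − i)/n = (0 + 1 + … + 246)/247 = 247(247 − 1)/(2·247) = (247 − 1)/2.
Hence E[X] = Σ_{i=1}^{247} (247 − i)/247 = 123 ≈ 123.0000.

E[X] = 123 = 123.0000.


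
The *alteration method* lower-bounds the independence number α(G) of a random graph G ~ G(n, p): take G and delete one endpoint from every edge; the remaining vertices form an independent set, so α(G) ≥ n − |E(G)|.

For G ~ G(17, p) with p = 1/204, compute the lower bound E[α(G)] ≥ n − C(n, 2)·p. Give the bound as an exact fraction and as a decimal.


E[|E(G)|] = C(17, 2)·p = 136 · (1/204) = 2/3.
E[α(G)] ≥ n − E[|E(G)|] = 17 − 2/3 = 49/3.
Numerically: ≈ 16.333333.
(This is only a lower bound; the true E[α(G)] may be larger.)

E[α(G)] ≥ 49/3 ≈ 16.333333.


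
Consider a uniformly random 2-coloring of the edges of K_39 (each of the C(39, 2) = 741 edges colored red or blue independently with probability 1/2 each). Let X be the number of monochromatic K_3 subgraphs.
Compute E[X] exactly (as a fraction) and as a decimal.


Let X = Σ_S X_S over the C(39, 3) = 9139 subsets S of size 3, where X_S = 1 if the K_3 on S is monochromatic.
For a fixed S, the K_3 on S has C(3, 2) = 3 edges. P[all 3 edges red] = (1/2)^3, and likewise for blue, so P[monochromatic] = 2·(1/2)^3 = 2^{1 − 3} = 1/4.
By linearity of expectation: E[X] = C(39, 3) · 2^{1 − 3} = 9139 · 1/4 = 9139/4.
Numerically: E[X] ≈ 2284.750.

E[X] = C(39,3)·2^(1−C(3,2)) = 9139/4 ≈ 2284.750.


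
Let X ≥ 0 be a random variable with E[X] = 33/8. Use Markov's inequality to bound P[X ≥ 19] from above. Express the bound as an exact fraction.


μ = E[X] = 33/8, a = 19.
Markov: P[X ≥ 19] ≤ μ/a = (33/8)/19 = 33/152.
Numerically: ≈ 0.21711.
(Since a = 19 > μ = 4.12500, the bound 33/152 is < 1 and informative.)

P[X ≥ 19] ≤ 33/152 ≈ 0.21711.


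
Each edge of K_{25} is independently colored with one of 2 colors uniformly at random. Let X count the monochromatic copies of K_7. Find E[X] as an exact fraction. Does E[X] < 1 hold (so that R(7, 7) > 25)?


E[X] = C(25, 7) · 2^{1 − 21} = 480700 · 2^{−20} = 480700/1048576.
As a reduced fraction: E[X] = 120175/262144 ≈ 0.4584.
Is E[X] < 1? YES.
Since E[X] < 1, there exists a 2-coloring of K_{25} with no monochromatic K_7; hence R(7, 7) > 25.

E[X] = 120175/262144 ≈ 0.4584; E[X] < 1, so R(7, 7) > 25.


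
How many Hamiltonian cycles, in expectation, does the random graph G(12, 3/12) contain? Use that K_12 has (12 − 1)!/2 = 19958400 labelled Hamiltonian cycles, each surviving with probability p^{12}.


K_12 has (12 − 1)!/2 = 19958400 labelled Hamiltonian cycles.
For each such Hamiltonian cycle H, let X_H = 1 if all 12 edges of H are present in G. Then P[X_H = 1] = p^{12} = (1/4)^{12} = 1/16777216.
Summing the indicators: E[X] = Σ_H E[X_H] = 19958400 · p^{12} = 19958400 · 1/16777216 = 155925/131072.
Numerically: E[X] ≈ 1.1896.

E[X] = 19958400 · (1/4)^{12} = 155925/131072 ≈ 1.1896.


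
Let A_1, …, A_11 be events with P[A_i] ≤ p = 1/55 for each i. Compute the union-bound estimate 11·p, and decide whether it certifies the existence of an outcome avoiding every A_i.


Union bound: P[∪_{i=1}^{11} A_i] ≤ Σ_i P[A_i] ≤ 11·p = 11·(1/55) = 1/5.
Numerically: 1/5 ≈ 0.20000.
Is 1/5 < 1? YES.
Since P[∪ A_i] ≤ 1/5 < 1, the complement has P[∩ A_i^c] ≥ 1 − 1/5 = 4/5 > 0, so some outcome avoids every A_i.

11·p = 1/5 ≈ 0.20000; existence CERTIFIED by the union bound.


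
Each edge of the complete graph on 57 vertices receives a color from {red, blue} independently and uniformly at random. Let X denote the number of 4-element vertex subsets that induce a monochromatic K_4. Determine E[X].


Let X = Σ_S X_S over the C(57, 4) = 395010 subsets S of size 4, where X_S = 1 if the K_4 on S is monochromatic.
For a fixed S, the K_4 on S has C(4, 2) = 6 edges. P[all 6 edges red] = (1/2)^6, and likewise for blue, so P[monochromatic] = 2·(1/2)^6 = 2^{1 − 6} = 1/32.
Summing: E[X] = C(57, 4) · 2^{1 − 6} = 395010 · 1/32 = 197505/16.
Numerically: E[X] ≈ 12344.062.

E[X] = C(57,4)·2^(1−C(4,2)) = 197505/16 ≈ 12344.062.


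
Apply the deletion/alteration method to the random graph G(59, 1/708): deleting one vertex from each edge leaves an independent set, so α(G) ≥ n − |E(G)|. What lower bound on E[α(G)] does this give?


E[|E(G)|] = C(59, 2)·p = 1711 · (1/708) = 29/12.
E[α(G)] ≥ n − E[|E(G)|] = 59 − 29/12 = 679/12.
Numerically: ≈ 56.583333.
(This is only a lower bound; the true E[α(G)] may be larger.)

E[α(G)] ≥ 679/12 ≈ 56.583333.


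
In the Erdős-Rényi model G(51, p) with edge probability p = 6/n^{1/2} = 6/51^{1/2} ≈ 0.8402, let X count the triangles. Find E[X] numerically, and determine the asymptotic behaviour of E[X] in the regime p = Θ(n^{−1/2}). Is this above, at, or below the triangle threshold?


Number of potential triangles: C(51, 3) = 20825.
Each occurs with probability p³ ≈ (0.8402)³ ≈ 5.930598e-01.
By linearity: E[X] = C(51, 3)·p³ ≈ 20825 · 5.930598e-01 ≈ 12350.4703.
Since α = 1/2 < 1, p = c/n^{1/2} ≫ 1/n is above the triangle threshold p ~ 1/n. Asymptotically E[X] ~ (c³/6)·n^{3(1−α)} = (6³/6)·n^{1.5} → ∞; triangles are abundant w.h.p.

E[X] ≈ 12350.4703; in regime p = Θ(1/n^{1/2}) E[X] diverges (above the triangle threshold p ~ 1/n).


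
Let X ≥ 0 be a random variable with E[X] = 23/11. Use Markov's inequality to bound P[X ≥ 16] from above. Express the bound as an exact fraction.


μ = E[X] = 23/11, a = 16.
Markov: P[X ≥ 16] ≤ μ/a = (23/11)/16 = 23/176.
Numerically: ≈ 0.13068.
(Since a = 16 > μ = 2.09091, the bound 23/176 is < 1 and informative.)

P[X ≥ 16] ≤ 23/176 ≈ 0.13068.


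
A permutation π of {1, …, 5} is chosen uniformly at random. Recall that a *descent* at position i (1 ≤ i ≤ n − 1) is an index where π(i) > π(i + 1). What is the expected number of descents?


Write X = Σ X_I over i = 1, …, 4, with X_I the indicator of one descent.
There are 4 indicators.
For each fixed i, the pair (π(i), π(i+1)) is a uniformly random ordered pair of distinct values from {1, …, 5}; by symmetry P[π(i) > π(i+1)] = 1/2.
By linearity: E[X] = 4 · (1/2) = (5 − 1) · (1/2) = 2 ≈ 2.000.

E[X] = 2 = 2.000.


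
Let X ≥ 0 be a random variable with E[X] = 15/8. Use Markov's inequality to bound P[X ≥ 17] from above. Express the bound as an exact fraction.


μ = E[X] = 15/8, a = 17.
Markov: P[X ≥ 17] ≤ μ/a = (15/8)/17 = 15/136.
Numerically: ≈ 0.110294.
(Since a = 17 > μ = 1.875000, the bound 15/136 is < 1 and informative.)

P[X ≥ 17] ≤ 15/136 ≈ 0.110294.


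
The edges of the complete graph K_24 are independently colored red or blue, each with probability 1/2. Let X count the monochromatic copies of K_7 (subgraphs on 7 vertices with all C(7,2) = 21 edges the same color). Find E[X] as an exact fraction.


Let X = Σ_S X_S over the C(24, 7) = 346104 subsets S of size 7, where X_S = 1 if the K_7 on S is monochromatic.
For a fixed S, the K_7 on S has C(7, 2) = 21 edges. P[all 21 edges red] = (1/2)^21, and likewise for blue, so P[monochromatic] = 2·(1/2)^21 = 2^{1 − 21} = 1/1048576.
By linearity: E[X] = C(24, 7) · 2^{1 − 21} = 346104 · 1/1048576 = 43263/131072.
Numerically: E[X] ≈ 0.3301.

E[X] = C(24,7)·2^(1−C(7,2)) = 43263/131072 ≈ 0.3301.


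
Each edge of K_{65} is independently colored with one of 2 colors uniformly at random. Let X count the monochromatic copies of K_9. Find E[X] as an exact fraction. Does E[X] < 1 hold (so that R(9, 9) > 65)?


E[X] = C(65, 9) · 2^{1 − 36} = 31966749880 · 2^{−35} = 31966749880/34359738368.
As a reduced fraction: E[X] = 3995843735/4294967296 ≈ 0.93035.
Is E[X] < 1? YES.
Since E[X] < 1, there exists a 2-coloring of K_{65} with no monochromatic K_9; hence R(9, 9) > 65.

E[X] = 3995843735/4294967296 ≈ 0.93035; E[X] < 1, so R(9, 9) > 65.


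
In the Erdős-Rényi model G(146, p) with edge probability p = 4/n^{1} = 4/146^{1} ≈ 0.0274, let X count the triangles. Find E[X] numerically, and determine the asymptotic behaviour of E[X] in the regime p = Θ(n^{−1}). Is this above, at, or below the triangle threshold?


Number of potential triangles: C(146, 3) = 508080.
Each occurs with probability p³ ≈ (0.0274)³ ≈ 2.056465e-05.
By linearity: E[X] = C(146, 3)·p³ ≈ 508080 · 2.056465e-05 ≈ 10.4485.
Here α = 1, so p = 4/n is exactly at the triangle threshold p ~ 1/n. Asymptotically E[X] → c³/6 = 4³/6 = 32/3 ≈ 10.6667, a bounded constant. In this regime the triangle count is asymptotically Poisson(c³/6).

E[X] ≈ 10.4485; in regime p = Θ(1/n^{1}) E[X] stays bounded (at the triangle threshold p ~ 1/n).


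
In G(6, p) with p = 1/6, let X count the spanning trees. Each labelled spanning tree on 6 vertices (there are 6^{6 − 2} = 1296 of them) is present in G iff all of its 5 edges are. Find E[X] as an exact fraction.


K_6 has 6^{6 − 2} = 1296 labelled spanning trees.
For each such spanning tree H, let X_H = 1 if all 5 edges of H are present in G. Then P[X_H = 1] = p^{5} = (1/6)^{5} = 1/7776.
By linearity of expectation: E[X] = Σ_H E[X_H] = 1296 · p^{5} = 1296 · 1/7776 = 1/6.
Numerically: E[X] ≈ 0.166667.

E[X] = 1296 · (1/6)^{5} = 1/6 ≈ 0.166667.


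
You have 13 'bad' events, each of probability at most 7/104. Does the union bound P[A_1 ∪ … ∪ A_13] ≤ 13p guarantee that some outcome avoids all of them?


Union bound: P[∪_{i=1}^{13} A_i] ≤ Σ_i P[A_i] ≤ 13·p = 13·(7/104) = 7/8.
Numerically: 7/8 ≈ 0.8750000.
Is 7/8 < 1? YES.
Since P[∪ A_i] ≤ 7/8 < 1, the complement has P[∩ A_i^c] ≥ 1 − 7/8 = 1/8 > 0, so some outcome avoids every A_i.

13·p = 7/8 ≈ 0.8750000; existence CERTIFIED by the union bound.


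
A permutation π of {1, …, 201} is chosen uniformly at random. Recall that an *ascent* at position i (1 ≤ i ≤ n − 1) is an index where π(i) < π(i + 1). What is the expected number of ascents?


Write X = Σ X_I over i = 1, …, 200, with X_I the indicator of one ascent.
There are 200 indicators.
For each fixed i, the pair (π(i), π(i+1)) is a uniformly random ordered pair of distinct values from {1, …, 201}; by symmetry P[π(i) < π(i+1)] = 1/2.
By linearity: E[X] = 200 · (1/2) = (201 − 1) · (1/2) = 100 ≈ 100.000000.

E[X] = 100 = 100.000000.


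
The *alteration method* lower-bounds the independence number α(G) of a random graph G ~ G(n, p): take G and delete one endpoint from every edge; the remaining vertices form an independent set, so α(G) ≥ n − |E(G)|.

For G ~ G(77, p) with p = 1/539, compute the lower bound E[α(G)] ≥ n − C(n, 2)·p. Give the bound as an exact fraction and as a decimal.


E[|E(G)|] = C(77, 2)·p = 2926 · (1/539) = 38/7.
E[α(G)] ≥ n − E[|E(G)|] = 77 − 38/7 = 501/7.
Numerically: ≈ 71.57143.
(This is only a lower bound; the true E[α(G)] may be larger.)

E[α(G)] ≥ 501/7 ≈ 71.57143.


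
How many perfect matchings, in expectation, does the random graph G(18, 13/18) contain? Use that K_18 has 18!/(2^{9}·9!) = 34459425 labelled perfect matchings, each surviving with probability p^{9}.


K_18 has 18!/(2^{9}·9!) = 34459425 labelled perfect matchings.
For each such perfect matching H, let X_H = 1 if all 9 edges of H are present in G. Then P[X_H = 1] = p^{9} = (13/18)^{9} = 10604499373/198359290368.
By linearity: E[X] = Σ_H E[X_H] = 34459425 · p^{9} = 34459425 · 10604499373/198359290368 = 4511419145758525/2448880128.
Numerically: E[X] ≈ 1.84e+06.

E[X] = 34459425 · (13/18)^{9} = 4511419145758525/2448880128 ≈ 1.84e+06.


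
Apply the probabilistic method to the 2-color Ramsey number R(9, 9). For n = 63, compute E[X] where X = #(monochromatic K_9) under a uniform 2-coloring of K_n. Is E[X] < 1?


E[X] = C(63, 9) · 2^{1 − 36} = 23667689815 · 2^{−35} = 23667689815/34359738368.
As a reduced fraction: E[X] = 23667689815/34359738368 ≈ 0.688820.
Is E[X] < 1? YES.
Since E[X] < 1, there exists a 2-coloring of K_{63} with no monochromatic K_9; hence R(9, 9) > 63.

E[X] = 23667689815/34359738368 ≈ 0.688820; E[X] < 1, so R(9, 9) > 63.


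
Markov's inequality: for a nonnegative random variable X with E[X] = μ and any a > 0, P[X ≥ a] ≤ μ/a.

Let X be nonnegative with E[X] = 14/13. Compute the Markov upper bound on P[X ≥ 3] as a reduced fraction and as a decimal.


μ = E[X] = 14/13, a = 3.
Markov: P[X ≥ 3] ≤ μ/a = (14/13)/3 = 14/39.
Numerically: ≈ 0.3590.
(Since a = 3 > μ = 1.0769, the bound 14/39 is < 1 and informative.)

P[X ≥ 3] ≤ 14/39 ≈ 0.3590.


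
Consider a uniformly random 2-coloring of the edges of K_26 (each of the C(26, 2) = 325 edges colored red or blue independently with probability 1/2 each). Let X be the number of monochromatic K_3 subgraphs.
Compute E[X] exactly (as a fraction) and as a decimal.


Let X = Σ_S X_S over the C(26, 3) = 2600 subsets S of size 3, where X_S = 1 if the K_3 on S is monochromatic.
For a fixed S, the K_3 on S has C(3, 2) = 3 edges. P[all 3 edges red] = (1/2)^3, and likewise for blue, so P[monochromatic] = 2·(1/2)^3 = 2^{1 − 3} = 1/4.
Summing: E[X] = C(26, 3) · 2^{1 − 3} = 2600 · 1/4 = 650.
Numerically: E[X] ≈ 650.000.

E[X] = C(26,3)·2^(1−C(3,2)) = 650 ≈ 650.000.


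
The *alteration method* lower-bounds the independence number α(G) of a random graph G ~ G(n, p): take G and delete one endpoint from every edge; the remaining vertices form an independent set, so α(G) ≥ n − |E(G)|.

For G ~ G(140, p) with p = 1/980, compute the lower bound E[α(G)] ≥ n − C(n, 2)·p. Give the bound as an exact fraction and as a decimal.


E[|E(G)|] = C(140, 2)·p = 9730 · (1/980) = 139/14.
E[α(G)] ≥ n − E[|E(G)|] = 140 − 139/14 = 1821/14.
Numerically: ≈ 130.071429.
(This is only a lower bound; the true E[α(G)] may be larger.)

E[α(G)] ≥ 1821/14 ≈ 130.071429.


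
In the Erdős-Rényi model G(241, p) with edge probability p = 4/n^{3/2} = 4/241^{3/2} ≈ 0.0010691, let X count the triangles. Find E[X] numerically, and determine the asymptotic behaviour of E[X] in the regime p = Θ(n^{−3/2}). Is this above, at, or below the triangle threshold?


Number of potential triangles: C(241, 3) = 2303960.
Each occurs with probability p³ ≈ (0.0010691)³ ≈ 1.2220903e-09.
By linearity: E[X] = C(241, 3)·p³ ≈ 2303960 · 1.2220903e-09 ≈ 0.00282.
Since α = 3/2 > 1, p = c/n^{3/2} = o(1/n) is below the triangle threshold p ~ 1/n. Asymptotically E[X] ~ (c³/6)·n^{3(1−α)} = (4³/6)·n^{-1.5} → 0, so by Markov's inequality G has no triangles w.h.p.

E[X] ≈ 0.00282; in regime p = Θ(1/n^{3/2}) E[X] tends to 0 (below the triangle threshold p ~ 1/n).


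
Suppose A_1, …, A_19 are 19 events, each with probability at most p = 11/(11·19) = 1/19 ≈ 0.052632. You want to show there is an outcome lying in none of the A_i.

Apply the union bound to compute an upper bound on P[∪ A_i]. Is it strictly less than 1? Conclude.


Union bound: P[∪_{i=1}^{19} A_i] ≤ Σ_i P[A_i] ≤ 19·p = 19·(1/19) = 1.
Numerically: 1 ≈ 1.000000.
Is 1 < 1? NO.
Since the bound 1 is ≥ 1, the union bound is uninformative here; it does NOT by itself certify existence.

19·p = 1 ≈ 1.000000; existence NOT certified by the union bound.


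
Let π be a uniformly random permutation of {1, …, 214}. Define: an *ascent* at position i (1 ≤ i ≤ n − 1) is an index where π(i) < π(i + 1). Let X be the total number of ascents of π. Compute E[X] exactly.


Write X = Σ X_I over i = 1, …, 213, with X_I the indicator of one ascent.
There are 213 indicators.
For each fixed i, the pair (π(i), π(i+1)) is a uniformly random ordered pair of distinct values from {1, …, 214}; by symmetry P[π(i) < π(i+1)] = 1/2.
By linearity: E[X] = 213 · (1/2) = (214 − 1) · (1/2) = 213/2 ≈ 106.5000.

E[X] = 213/2 = 106.5000.


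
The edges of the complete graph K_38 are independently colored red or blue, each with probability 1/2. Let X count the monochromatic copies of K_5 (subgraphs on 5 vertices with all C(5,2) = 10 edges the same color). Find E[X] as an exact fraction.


Let X = Σ_S X_S over the C(38, 5) = 501942 subsets S of size 5, where X_S = 1 if the K_5 on S is monochromatic.
For a fixed S, the K_5 on S has C(5, 2) = 10 edges. P[all 10 edges red] = (1/2)^10, and likewise for blue, so P[monochromatic] = 2·(1/2)^10 = 2^{1 − 10} = 1/512.
Summing: E[X] = C(38, 5) · 2^{1 − 10} = 501942 · 1/512 = 250971/256.
Numerically: E[X] ≈ 980.35547.

E[X] = C(38,5)·2^(1−C(5,2)) = 250971/256 ≈ 980.35547.


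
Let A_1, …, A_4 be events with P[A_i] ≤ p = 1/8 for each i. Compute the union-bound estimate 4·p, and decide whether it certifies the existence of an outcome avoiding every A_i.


Union bound: P[∪_{i=1}^{4} A_i] ≤ Σ_i P[A_i] ≤ 4·p = 4·(1/8) = 1/2.
Numerically: 1/2 ≈ 0.500.
Is 1/2 < 1? YES.
Since P[∪ A_i] ≤ 1/2 < 1, the complement has P[∩ A_i^c] ≥ 1 − 1/2 = 1/2 > 0, so some outcome avoids every A_i.

4·p = 1/2 ≈ 0.500; existence CERTIFIED by the union bound.


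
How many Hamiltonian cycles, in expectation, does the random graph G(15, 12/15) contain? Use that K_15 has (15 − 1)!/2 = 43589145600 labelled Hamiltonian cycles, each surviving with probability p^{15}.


K_15 has (15 − 1)!/2 = 43589145600 labelled Hamiltonian cycles.
For each such Hamiltonian cycle H, let X_H = 1 if all 15 edges of H are present in G. Then P[X_H = 1] = p^{15} = (4/5)^{15} = 1073741824/30517578125.
Summing the indicators: E[X] = Σ_H E[X_H] = 43589145600 · p^{15} = 43589145600 · 1073741824/30517578125 = 1872139548125822976/1220703125.
Numerically: E[X] ≈ 1.53e+09.

E[X] = 43589145600 · (4/5)^{15} = 1872139548125822976/1220703125 ≈ 1.53e+09.


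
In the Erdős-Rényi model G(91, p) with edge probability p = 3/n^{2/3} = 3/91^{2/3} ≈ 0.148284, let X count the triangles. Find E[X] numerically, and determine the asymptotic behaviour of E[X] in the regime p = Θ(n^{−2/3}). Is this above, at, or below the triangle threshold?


Number of potential triangles: C(91, 3) = 121485.
Each occurs with probability p³ ≈ (0.148284)³ ≈ 3.26047579e-03.
By linearity: E[X] = C(91, 3)·p³ ≈ 121485 · 3.26047579e-03 ≈ 396.098901.
Since α = 2/3 < 1, p = c/n^{2/3} ≫ 1/n is above the triangle threshold p ~ 1/n. Asymptotically E[X] ~ (c³/6)·n^{3(1−α)} = (3³/6)·n^{1} → ∞; triangles are abundant w.h.p.

E[X] ≈ 396.098901; in regime p = Θ(1/n^{2/3}) E[X] diverges (above the triangle threshold p ~ 1/n).


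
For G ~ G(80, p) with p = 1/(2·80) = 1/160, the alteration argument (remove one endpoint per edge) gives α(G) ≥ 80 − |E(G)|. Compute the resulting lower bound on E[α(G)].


E[|E(G)|] = C(80, 2)·p = 3160 · (1/160) = 79/4.
E[α(G)] ≥ n − E[|E(G)|] = 80 − 79/4 = 241/4.
Numerically: ≈ 60.25000.
(This is only a lower bound; the true E[α(G)] may be larger.)

E[α(G)] ≥ 241/4 ≈ 60.25000.


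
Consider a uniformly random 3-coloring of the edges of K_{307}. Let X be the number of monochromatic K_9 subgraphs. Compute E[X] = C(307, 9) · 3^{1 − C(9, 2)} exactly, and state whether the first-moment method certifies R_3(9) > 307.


E[X] = C(307, 9) · 3^{1 − 36} = 59303278327292350 · 3^{−35} = 59303278327292350/50031545098999707.
As a reduced fraction: E[X] = 59303278327292350/50031545098999707 ≈ 1.185318.
Is E[X] < 1? NO.
Since E[X] ≥ 1, the first-moment bound is inconclusive at n = 307; it does NOT by itself certify R_3(9) > 307.

E[X] = 59303278327292350/50031545098999707 ≈ 1.185318; E[X] ≥ 1; first-moment method inconclusive here.


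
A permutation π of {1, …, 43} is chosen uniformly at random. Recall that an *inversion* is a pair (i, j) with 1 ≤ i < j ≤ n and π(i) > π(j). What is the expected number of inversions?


Write X = Σ X_I over the C(43, 2) = 903 pairs i < j, with X_I the indicator of one inversion.
There are 903 indicators.
For each fixed pair i < j, the values π(i) and π(j) are two distinct elements of {1, …, 43} in uniformly random order; by symmetry P[π(i) > π(j)] = 1/2.
By linearity: E[X] = 903 · (1/2) = C(43, 2) · (1/2) = 903/2 = 903/2 ≈ 451.5000.

E[X] = 903/2 = 451.5000.


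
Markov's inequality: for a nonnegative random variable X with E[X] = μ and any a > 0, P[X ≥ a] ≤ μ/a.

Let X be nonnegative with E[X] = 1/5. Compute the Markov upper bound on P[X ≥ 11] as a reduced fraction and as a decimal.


μ = E[X] = 1/5, a = 11.
Markov: P[X ≥ 11] ≤ μ/a = (1/5)/11 = 1/55.
Numerically: ≈ 0.01818.
(Since a = 11 > μ = 0.20000, the bound 1/55 is < 1 and informative.)

P[X ≥ 11] ≤ 1/55 ≈ 0.01818.


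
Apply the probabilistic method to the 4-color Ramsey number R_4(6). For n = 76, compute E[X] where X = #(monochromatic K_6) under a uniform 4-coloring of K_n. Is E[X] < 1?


E[X] = C(76, 6) · 4^{1 − 15} = 218618940 · 4^{−14} = 218618940/268435456.
As a reduced fraction: E[X] = 54654735/67108864 ≈ 0.814419.
Is E[X] < 1? YES.
Since E[X] < 1, there exists a 4-coloring of K_{76} with no monochromatic K_6; hence R_4(6) > 76.

E[X] = 54654735/67108864 ≈ 0.814419; E[X] < 1, so R_4(6) > 76.


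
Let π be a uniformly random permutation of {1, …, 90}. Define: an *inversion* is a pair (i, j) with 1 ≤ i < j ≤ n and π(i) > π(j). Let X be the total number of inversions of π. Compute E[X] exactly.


Write X = Σ X_I over the C(90, 2) = 4005 pairs i < j, with X_I the indicator of one inversion.
There are 4005 indicators.
For each fixed pair i < j, the values π(i) and π(j) are two distinct elements of {1, …, 90} in uniformly random order; by symmetry P[π(i) > π(j)] = 1/2.
By linearity: E[X] = 4005 · (1/2) = C(90, 2) · (1/2) = 4005/2 = 4005/2 ≈ 2002.50000.

E[X] = 4005/2 = 2002.50000.


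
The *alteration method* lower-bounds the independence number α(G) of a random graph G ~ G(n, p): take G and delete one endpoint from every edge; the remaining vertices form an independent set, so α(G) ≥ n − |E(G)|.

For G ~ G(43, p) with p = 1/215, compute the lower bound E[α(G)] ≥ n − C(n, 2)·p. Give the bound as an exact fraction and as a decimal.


E[|E(G)|] = C(43, 2)·p = 903 · (1/215) = 21/5.
E[α(G)] ≥ n − E[|E(G)|] = 43 − 21/5 = 194/5.
Numerically: ≈ 38.800000.
(This is only a lower bound; the true E[α(G)] may be larger.)

E[α(G)] ≥ 194/5 ≈ 38.800000.


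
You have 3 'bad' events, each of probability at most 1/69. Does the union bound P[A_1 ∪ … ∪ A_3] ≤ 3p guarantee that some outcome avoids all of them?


Union bound: P[∪_{i=1}^{3} A_i] ≤ Σ_i P[A_i] ≤ 3·p = 3·(1/69) = 1/23.
Numerically: 1/23 ≈ 0.043478.
Is 1/23 < 1? YES.
Since P[∪ A_i] ≤ 1/23 < 1, the complement has P[∩ A_i^c] ≥ 1 − 1/23 = 22/23 > 0, so some outcome avoids every A_i.

3·p = 1/23 ≈ 0.043478; existence CERTIFIED by the union bound.


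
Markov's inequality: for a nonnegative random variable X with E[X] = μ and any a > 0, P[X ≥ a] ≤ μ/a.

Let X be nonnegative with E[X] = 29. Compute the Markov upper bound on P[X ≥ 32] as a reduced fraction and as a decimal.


μ = E[X] = 29, a = 32.
Markov: P[X ≥ 32] ≤ μ/a = (29)/32 = 29/32.
Numerically: ≈ 0.906250.
(Since a = 32 > μ = 29.000000, the bound 29/32 is < 1 and informative.)

P[X ≥ 32] ≤ 29/32 ≈ 0.906250.


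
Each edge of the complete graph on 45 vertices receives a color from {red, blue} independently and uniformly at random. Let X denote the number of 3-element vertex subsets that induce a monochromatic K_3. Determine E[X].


Let X = Σ_S X_S over the C(45, 3) = 14190 subsets S of size 3, where X_S = 1 if the K_3 on S is monochromatic.
For a fixed S, the K_3 on S has C(3, 2) = 3 edges. P[all 3 edges red] = (1/2)^3, and likewise for blue, so P[monochromatic] = 2·(1/2)^3 = 2^{1 − 3} = 1/4.
By linearity of expectation: E[X] = C(45, 3) · 2^{1 − 3} = 14190 · 1/4 = 7095/2.
Numerically: E[X] ≈ 3547.500.

E[X] = C(45,3)·2^(1−C(3,2)) = 7095/2 ≈ 3547.500.


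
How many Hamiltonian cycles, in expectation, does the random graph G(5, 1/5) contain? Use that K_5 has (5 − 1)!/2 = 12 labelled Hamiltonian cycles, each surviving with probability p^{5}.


K_5 has (5 − 1)!/2 = 12 labelled Hamiltonian cycles.
For each such Hamiltonian cycle H, let X_H = 1 if all 5 edges of H are present in G. Then P[X_H = 1] = p^{5} = (1/5)^{5} = 1/3125.
By linearity of expectation: E[X] = Σ_H E[X_H] = 12 · p^{5} = 12 · 1/3125 = 12/3125.
Numerically: E[X] ≈ 0.00384.

E[X] = 12 · (1/5)^{5} = 12/3125 ≈ 0.00384.


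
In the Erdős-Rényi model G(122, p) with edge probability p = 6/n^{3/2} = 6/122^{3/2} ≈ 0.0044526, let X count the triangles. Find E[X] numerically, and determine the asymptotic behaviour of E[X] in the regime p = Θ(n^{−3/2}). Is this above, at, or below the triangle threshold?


Number of potential triangles: C(122, 3) = 295240.
Each occurs with probability p³ ≈ (0.0044526)³ ≈ 8.8274347e-08.
By linearity: E[X] = C(122, 3)·p³ ≈ 295240 · 8.8274347e-08 ≈ 0.02606.
Since α = 3/2 > 1, p = c/n^{3/2} = o(1/n) is below the triangle threshold p ~ 1/n. Asymptotically E[X] ~ (c³/6)·n^{3(1−α)} = (6³/6)·n^{-1.5} → 0, so by Markov's inequality G has no triangles w.h.p.

E[X] ≈ 0.02606; in regime p = Θ(1/n^{3/2}) E[X] tends to 0 (below the triangle threshold p ~ 1/n).
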